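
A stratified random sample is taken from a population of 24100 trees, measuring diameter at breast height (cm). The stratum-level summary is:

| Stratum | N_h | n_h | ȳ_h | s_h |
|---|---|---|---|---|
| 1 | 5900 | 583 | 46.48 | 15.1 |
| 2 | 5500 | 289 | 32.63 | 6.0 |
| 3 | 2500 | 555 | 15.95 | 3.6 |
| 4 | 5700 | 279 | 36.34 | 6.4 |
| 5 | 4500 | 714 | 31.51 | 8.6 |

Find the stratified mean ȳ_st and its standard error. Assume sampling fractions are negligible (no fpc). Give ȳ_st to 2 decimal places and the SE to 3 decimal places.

ȳ_st = Σ W_h ȳ_h = (5900·46.48 + 5500·32.63 + 2500·15.95 + 5700·36.34 + 4500·31.51)/24100 = 34.95871
V̂(ȳ_st) = Σ W_h² s_h²/n_h, with W_h = N_h/N and N = 24100:
  stratum 1: (5900/24100)²·15.1²/583 = 0.0234399
  stratum 2: (5500/24100)²·6.0²/289 = 0.00648778
  stratum 3: (2500/24100)²·3.6²/555 = 0.00025128
  stratum 4: (5700/24100)²·6.4²/279 = 0.00821242
  stratum 5: (4500/24100)²·8.6²/714 = 0.00361152
V̂(ȳ_st) = 0.0420029
SE(ȳ_st) = √0.0420029 = 0.204946

ȳ_st ≈ 34.96, SE ≈ 0.205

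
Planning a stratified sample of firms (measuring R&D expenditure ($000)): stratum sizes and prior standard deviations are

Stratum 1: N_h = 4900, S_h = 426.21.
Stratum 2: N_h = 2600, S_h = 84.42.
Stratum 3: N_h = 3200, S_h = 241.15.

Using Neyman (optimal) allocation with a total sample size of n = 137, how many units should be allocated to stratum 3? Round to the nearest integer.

34

Neyman allocation: n_h = n · N_h S_h / Σ N_i S_i, with n = 137.
  stratum 1: N_h·S_h = 4900·426.21 = 2088429.00
  stratum 2: N_h·S_h = 2600·84.42 = 219492.00
  stratum 3: N_h·S_h = 3200·241.15 = 771680.00
Σ N_h S_h = 3079601.00
n for stratum 3 = 137·771680.00/3079601.00 = 34.329 → 34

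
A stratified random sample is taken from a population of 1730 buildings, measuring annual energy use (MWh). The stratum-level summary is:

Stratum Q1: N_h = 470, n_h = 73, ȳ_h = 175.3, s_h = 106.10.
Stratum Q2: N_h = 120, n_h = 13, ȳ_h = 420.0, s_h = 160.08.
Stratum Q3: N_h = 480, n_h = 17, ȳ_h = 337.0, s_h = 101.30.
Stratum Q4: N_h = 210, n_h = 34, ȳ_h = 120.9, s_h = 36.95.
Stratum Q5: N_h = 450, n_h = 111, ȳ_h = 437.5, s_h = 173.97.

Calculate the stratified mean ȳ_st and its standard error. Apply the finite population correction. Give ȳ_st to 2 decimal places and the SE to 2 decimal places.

ȳ_st ≈ 298.74, SE ≈ 8.79

ȳ_st = Σ W_h ȳ_h = (470·175.3 + 120·420.0 + 480·337.0 + 210·120.9 + 450·437.5)/1730 = 298.73699
V̂(ȳ_st) = Σ W_h² (1 − n_h/N_h) s_h²/n_h, with W_h = N_h/N and N = 1730:
  stratum Q1: (470/1730)²·(1 − 73/470)·106.10²/73 = 9.614
  stratum Q2: (120/1730)²·(1 − 13/120)·160.08²/13 = 8.45675
  stratum Q3: (480/1730)²·(1 − 17/480)·101.30²/17 = 44.8229
  stratum Q4: (210/1730)²·(1 − 34/210)·36.95²/34 = 0.495895
  stratum Q5: (450/1730)²·(1 − 111/450)·173.97²/111 = 13.8978
V̂(ȳ_st) = 77.2873
SE(ȳ_st) = √77.2873 = 8.79132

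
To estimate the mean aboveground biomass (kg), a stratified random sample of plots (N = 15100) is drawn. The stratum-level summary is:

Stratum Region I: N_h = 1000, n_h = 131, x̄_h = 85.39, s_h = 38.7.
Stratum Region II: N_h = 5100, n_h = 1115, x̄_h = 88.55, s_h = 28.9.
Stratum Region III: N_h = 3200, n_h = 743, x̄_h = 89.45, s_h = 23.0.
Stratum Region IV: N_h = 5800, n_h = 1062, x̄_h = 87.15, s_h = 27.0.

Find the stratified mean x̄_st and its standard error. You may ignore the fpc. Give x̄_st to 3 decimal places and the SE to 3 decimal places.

x̄_st ≈ 87.994, SE ≈ 0.518

x̄_st = Σ W_h x̄_h = (1000·85.39 + 5100·88.55 + 3200·89.45 + 5800·87.15)/15100 = 87.99371
V̂(x̄_st) = Σ W_h² s_h²/n_h, with W_h = N_h/N and N = 15100:
  stratum Region I: (1000/15100)²·38.7²/131 = 0.0501414
  stratum Region II: (5100/15100)²·28.9²/1115 = 0.0854491
  stratum Region III: (3200/15100)²·23.0²/743 = 0.0319752
  stratum Region IV: (5800/15100)²·27.0²/1062 = 0.101276
V̂(x̄_st) = 0.268841
SE(x̄_st) = √0.268841 = 0.518499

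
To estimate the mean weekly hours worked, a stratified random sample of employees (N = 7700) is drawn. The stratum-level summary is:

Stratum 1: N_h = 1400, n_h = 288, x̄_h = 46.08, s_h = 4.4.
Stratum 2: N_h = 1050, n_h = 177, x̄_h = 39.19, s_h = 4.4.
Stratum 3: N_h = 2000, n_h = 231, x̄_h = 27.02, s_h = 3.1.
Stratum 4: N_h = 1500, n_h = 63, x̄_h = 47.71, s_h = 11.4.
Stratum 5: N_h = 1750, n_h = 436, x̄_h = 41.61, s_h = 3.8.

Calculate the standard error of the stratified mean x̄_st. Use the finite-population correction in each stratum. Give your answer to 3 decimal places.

SE(x̄_st) ≈ 0.287

V̂(x̄_st) = Σ W_h² (1 − n_h/N_h) s_h²/n_h, with W_h = N_h/N and N = 7700:
  stratum 1: (1400/7700)²·(1 − 288/1400)·4.4²/288 = 0.00176508
  stratum 2: (1050/7700)²·(1 − 177/1050)·4.4²/177 = 0.00169104
  stratum 3: (2000/7700)²·(1 − 231/2000)·3.1²/231 = 0.00248249
  stratum 4: (1500/7700)²·(1 − 63/1500)·11.4²/63 = 0.0749956
  stratum 5: (1750/7700)²·(1 − 436/1750)·3.8²/436 = 0.0012845
V̂(x̄_st) = 0.0822187
SE(x̄_st) = √0.0822187 = 0.286738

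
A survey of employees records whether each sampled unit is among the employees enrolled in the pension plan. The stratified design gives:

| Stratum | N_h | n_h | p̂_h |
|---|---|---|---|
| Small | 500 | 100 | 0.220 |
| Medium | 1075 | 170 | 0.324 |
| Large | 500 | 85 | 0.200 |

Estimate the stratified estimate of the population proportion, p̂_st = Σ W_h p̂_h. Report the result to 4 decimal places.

N = 2075; stratum weights W_h = N_h/N.
p̂_st = Σ W_h p̂_h = (500·0.220 + 1075·0.324 + 500·0.200)/2075 = 0.26906

p̂_st ≈ 0.2691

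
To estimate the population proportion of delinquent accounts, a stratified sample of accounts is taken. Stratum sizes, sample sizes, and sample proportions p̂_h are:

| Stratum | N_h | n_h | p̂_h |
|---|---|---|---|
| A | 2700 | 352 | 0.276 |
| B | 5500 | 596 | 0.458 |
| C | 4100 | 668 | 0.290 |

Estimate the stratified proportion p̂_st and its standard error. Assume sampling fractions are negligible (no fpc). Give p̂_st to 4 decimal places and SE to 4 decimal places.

N = 12300; stratum weights W_h = N_h/N.
p̂_st = Σ W_h p̂_h = (2700·0.276 + 5500·0.458 + 4100·0.290)/12300 = 0.36205
V̂(p̂_st) = Σ W_h² p̂_h(1−p̂_h)/(n_h−1):
  stratum A: (2700/12300)²·0.276·0.724/351 = 2.7432e-05
  stratum B: (5500/12300)²·0.458·0.542/595 = 8.34186e-05
  stratum C: (4100/12300)²·0.290·0.710/667 = 3.42995e-05
V̂(p̂_st) = 0.00014515; SE = √V̂ = 0.0120478

p̂_st ≈ 0.3620, SE ≈ 0.0120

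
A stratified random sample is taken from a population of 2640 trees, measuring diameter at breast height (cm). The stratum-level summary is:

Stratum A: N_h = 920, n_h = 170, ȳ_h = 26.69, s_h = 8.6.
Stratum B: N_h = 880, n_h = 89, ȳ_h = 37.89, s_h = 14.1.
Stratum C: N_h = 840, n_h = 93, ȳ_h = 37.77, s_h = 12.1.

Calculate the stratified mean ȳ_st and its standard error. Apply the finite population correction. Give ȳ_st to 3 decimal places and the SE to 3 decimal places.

ȳ_st = Σ W_h ȳ_h = (920·26.69 + 880·37.89 + 840·37.77)/2640 = 33.94879
V̂(ȳ_st) = Σ W_h² (1 − n_h/N_h) s_h²/n_h, with W_h = N_h/N and N = 2640:
  stratum A: (920/2640)²·(1 − 170/920)·8.6²/170 = 0.0430714
  stratum B: (880/2640)²·(1 − 89/880)·14.1²/89 = 0.2231
  stratum C: (840/2640)²·(1 − 93/840)·12.1²/93 = 0.141736
V̂(ȳ_st) = 0.407907
SE(ȳ_st) = √0.407907 = 0.638676

ȳ_st ≈ 33.949, SE ≈ 0.639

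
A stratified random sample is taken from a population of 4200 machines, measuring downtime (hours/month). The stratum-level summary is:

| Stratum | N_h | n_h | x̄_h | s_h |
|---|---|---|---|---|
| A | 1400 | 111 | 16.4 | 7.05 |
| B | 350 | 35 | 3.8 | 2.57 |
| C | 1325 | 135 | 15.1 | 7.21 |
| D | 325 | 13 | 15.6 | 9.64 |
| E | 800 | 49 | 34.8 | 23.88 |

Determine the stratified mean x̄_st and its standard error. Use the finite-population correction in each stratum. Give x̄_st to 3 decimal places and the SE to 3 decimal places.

x̄_st ≈ 18.383, SE ≈ 0.720

x̄_st = Σ W_h x̄_h = (1400·16.4 + 350·3.8 + 1325·15.1 + 325·15.6 + 800·34.8)/4200 = 18.38274
V̂(x̄_st) = Σ W_h² (1 − n_h/N_h) s_h²/n_h, with W_h = N_h/N and N = 4200:
  stratum A: (1400/4200)²·(1 − 111/1400)·7.05²/111 = 0.0458076
  stratum B: (350/4200)²·(1 − 35/350)·2.57²/35 = 0.00117945
  stratum C: (1325/4200)²·(1 − 135/1325)·7.21²/135 = 0.0344192
  stratum D: (325/4200)²·(1 − 13/325)·9.64²/13 = 0.0410913
  stratum E: (800/4200)²·(1 − 49/800)·23.88²/49 = 0.396373
V̂(x̄_st) = 0.51887
SE(x̄_st) = √0.51887 = 0.720327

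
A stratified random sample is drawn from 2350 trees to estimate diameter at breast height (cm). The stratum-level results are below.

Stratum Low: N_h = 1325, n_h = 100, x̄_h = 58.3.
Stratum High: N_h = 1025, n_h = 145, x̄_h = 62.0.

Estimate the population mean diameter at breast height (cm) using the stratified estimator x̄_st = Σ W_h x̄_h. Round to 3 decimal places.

x̄_st ≈ 59.914

N = Σ N_h = 2350. Stratum weights W_h = N_h/N.
x̄_st = (1325·58.3 + 1025·62.0) / 2350 = 59.91383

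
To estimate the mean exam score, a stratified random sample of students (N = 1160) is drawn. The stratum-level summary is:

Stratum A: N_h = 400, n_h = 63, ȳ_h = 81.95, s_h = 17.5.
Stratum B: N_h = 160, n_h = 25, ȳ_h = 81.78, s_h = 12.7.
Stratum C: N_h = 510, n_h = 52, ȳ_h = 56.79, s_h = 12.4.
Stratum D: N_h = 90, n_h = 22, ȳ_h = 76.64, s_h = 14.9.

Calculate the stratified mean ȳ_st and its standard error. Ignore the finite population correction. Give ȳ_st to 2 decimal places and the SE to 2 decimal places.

ȳ_st = Σ W_h ȳ_h = (400·81.95 + 160·81.78 + 510·56.79 + 90·76.64)/1160 = 70.45284
V̂(ȳ_st) = Σ W_h² s_h²/n_h, with W_h = N_h/N and N = 1160:
  stratum A: (400/1160)²·17.5²/63 = 0.578016
  stratum B: (160/1160)²·12.7²/25 = 0.122741
  stratum C: (510/1160)²·12.4²/52 = 0.571563
  stratum D: (90/1160)²·14.9²/22 = 0.0607462
V̂(ȳ_st) = 1.33307
SE(ȳ_st) = √1.33307 = 1.15459

ȳ_st ≈ 70.45, SE ≈ 1.15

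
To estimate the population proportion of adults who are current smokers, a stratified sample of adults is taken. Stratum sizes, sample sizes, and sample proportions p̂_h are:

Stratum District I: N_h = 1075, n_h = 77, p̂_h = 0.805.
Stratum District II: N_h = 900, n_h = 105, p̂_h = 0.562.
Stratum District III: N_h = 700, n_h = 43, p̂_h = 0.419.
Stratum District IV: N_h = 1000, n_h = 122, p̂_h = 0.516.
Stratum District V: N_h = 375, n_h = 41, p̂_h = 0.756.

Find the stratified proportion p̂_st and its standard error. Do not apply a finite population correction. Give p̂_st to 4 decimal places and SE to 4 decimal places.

p̂_st ≈ 0.6084, SE ≈ 0.0245

N = 4050; stratum weights W_h = N_h/N.
p̂_st = Σ W_h p̂_h = (1075·0.805 + 900·0.562 + 700·0.419 + 1000·0.516 + 375·0.756)/4050 = 0.60839
V̂(p̂_st) = Σ W_h² p̂_h(1−p̂_h)/(n_h−1):
  stratum District I: (1075/4050)²·0.805·0.195/76 = 0.00014552
  stratum District II: (900/4050)²·0.562·0.438/104 = 0.000116883
  stratum District III: (700/4050)²·0.419·0.581/42 = 0.000173152
  stratum District IV: (1000/4050)²·0.516·0.484/121 = 0.000125834
  stratum District V: (375/4050)²·0.756·0.244/40 = 3.9537e-05
V̂(p̂_st) = 0.000600927; SE = √V̂ = 0.0245138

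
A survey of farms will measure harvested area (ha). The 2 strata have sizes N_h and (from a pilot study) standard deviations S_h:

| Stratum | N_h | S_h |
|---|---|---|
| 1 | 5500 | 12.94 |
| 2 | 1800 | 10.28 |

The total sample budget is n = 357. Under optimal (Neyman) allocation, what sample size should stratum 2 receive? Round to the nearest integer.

Neyman allocation: n_h = n · N_h S_h / Σ N_i S_i, with n = 357.
  stratum 1: N_h·S_h = 5500·12.94 = 71170.00
  stratum 2: N_h·S_h = 1800·10.28 = 18504.00
Σ N_h S_h = 89674.00
n for stratum 2 = 357·18504.00/89674.00 = 73.666 → 74

74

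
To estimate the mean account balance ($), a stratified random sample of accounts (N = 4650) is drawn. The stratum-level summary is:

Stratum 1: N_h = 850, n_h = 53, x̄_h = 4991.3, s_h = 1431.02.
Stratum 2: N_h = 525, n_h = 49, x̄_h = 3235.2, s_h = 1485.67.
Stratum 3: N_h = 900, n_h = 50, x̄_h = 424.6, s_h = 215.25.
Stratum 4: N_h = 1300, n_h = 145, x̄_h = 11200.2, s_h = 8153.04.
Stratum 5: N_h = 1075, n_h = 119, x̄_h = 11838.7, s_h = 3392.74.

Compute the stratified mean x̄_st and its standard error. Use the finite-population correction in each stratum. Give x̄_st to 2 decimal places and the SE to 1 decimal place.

x̄_st = Σ W_h x̄_h = (850·4991.3 + 525·3235.2 + 900·424.6 + 1300·11200.2 + 1075·11838.7)/4650 = 7227.97581
V̂(x̄_st) = Σ W_h² (1 − n_h/N_h) s_h²/n_h, with W_h = N_h/N and N = 4650:
  stratum 1: (850/4650)²·(1 − 53/850)·1431.02²/53 = 1210.56
  stratum 2: (525/4650)²·(1 − 49/525)·1485.67²/49 = 520.606
  stratum 3: (900/4650)²·(1 − 50/900)·215.25²/50 = 32.7847
  stratum 4: (1300/4650)²·(1 − 145/1300)·8153.04²/145 = 31834
  stratum 5: (1075/4650)²·(1 − 119/1075)·3392.74²/119 = 4597.42
V̂(x̄_st) = 38195.3
SE(x̄_st) = √38195.3 = 195.436

x̄_st ≈ 7227.98, SE ≈ 195.4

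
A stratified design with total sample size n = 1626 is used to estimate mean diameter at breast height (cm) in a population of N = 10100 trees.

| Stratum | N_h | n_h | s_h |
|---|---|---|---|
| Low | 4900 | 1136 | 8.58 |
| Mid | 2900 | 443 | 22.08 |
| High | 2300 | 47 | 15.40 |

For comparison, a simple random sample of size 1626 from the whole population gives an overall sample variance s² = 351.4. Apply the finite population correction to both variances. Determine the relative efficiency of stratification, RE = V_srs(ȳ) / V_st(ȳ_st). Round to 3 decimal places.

V̂(ȳ_st) = Σ W_h² (1 − n_h/N_h) s_h²/n_h, with W_h = N_h/N and N = 10100:
  stratum Low: (4900/10100)²·(1 − 1136/4900)·8.58²/1136 = 0.0117165
  stratum Mid: (2900/10100)²·(1 − 443/2900)·22.08²/443 = 0.0768696
  stratum High: (2300/10100)²·(1 − 47/2300)·15.40²/47 = 0.256324
V_st = 0.344911
V_srs = (1 − 1626/10100)·351.4/1626 = 0.181321
Relative efficiency = V_srs / V_st = 0.181321/0.344911 = 0.5257

RE ≈ 0.526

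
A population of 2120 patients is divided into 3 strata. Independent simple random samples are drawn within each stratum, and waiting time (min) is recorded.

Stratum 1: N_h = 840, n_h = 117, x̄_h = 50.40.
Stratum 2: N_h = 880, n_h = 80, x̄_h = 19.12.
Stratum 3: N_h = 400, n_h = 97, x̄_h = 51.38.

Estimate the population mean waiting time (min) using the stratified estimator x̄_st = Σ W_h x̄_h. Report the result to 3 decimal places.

N = Σ N_h = 2120. Stratum weights W_h = N_h/N.
x̄_st = (840·50.40 + 880·19.12 + 400·51.38) / 2120 = 37.60075

x̄_st ≈ 37.601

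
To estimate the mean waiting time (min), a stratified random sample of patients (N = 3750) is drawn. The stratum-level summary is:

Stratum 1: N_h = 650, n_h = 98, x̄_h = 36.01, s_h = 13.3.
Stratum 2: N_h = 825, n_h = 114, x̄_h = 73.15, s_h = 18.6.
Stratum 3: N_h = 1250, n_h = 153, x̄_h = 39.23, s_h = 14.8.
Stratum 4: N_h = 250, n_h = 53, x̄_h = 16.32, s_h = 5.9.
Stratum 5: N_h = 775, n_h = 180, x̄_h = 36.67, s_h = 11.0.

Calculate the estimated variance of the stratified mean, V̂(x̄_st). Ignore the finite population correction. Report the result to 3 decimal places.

V̂(x̄_st) = Σ W_h² s_h²/n_h, with W_h = N_h/N and N = 3750:
  stratum 1: (650/3750)²·13.3²/98 = 0.0542302
  stratum 2: (825/3750)²·18.6²/114 = 0.146881
  stratum 3: (1250/3750)²·14.8²/153 = 0.15907
  stratum 4: (250/3750)²·5.9²/53 = 0.00291908
  stratum 5: (775/3750)²·11.0²/180 = 0.0287114
V̂(x̄_st) = 0.391812

V̂(x̄_st) ≈ 0.392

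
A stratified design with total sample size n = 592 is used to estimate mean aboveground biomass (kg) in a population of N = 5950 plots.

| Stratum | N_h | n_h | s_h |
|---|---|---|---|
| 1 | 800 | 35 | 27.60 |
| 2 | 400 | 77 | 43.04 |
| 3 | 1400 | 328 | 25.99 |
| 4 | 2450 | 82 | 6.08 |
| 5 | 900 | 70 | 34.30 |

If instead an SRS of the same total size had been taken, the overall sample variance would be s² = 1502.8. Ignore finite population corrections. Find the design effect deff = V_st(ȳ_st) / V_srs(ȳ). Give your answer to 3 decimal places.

V̂(ȳ_st) = Σ W_h² s_h²/n_h, with W_h = N_h/N and N = 5950:
  stratum 1: (800/5950)²·27.60²/35 = 0.393456
  stratum 2: (400/5950)²·43.04²/77 = 0.108728
  stratum 3: (1400/5950)²·25.99²/328 = 0.114015
  stratum 4: (2450/5950)²·6.08²/82 = 0.0764349
  stratum 5: (900/5950)²·34.30²/70 = 0.38454
V_st = 1.07717
V_srs = s²/n = 1502.8/592 = 2.53851
deff = V_st / V_srs = 1.07717/2.53851 = 0.4243

deff ≈ 0.424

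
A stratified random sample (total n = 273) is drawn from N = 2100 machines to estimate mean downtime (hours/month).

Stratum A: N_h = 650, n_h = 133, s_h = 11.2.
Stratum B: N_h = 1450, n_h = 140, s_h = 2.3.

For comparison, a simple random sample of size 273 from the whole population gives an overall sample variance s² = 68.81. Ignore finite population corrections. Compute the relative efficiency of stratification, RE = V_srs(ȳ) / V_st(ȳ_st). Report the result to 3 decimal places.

V̂(ȳ_st) = Σ W_h² s_h²/n_h, with W_h = N_h/N and N = 2100:
  stratum A: (650/2100)²·11.2²/133 = 0.0903592
  stratum B: (1450/2100)²·2.3²/140 = 0.0180146
V_st = 0.108374
V_srs = s²/n = 68.81/273 = 0.252051
Relative efficiency = V_srs / V_st = 0.252051/0.108374 = 2.3258

RE ≈ 2.326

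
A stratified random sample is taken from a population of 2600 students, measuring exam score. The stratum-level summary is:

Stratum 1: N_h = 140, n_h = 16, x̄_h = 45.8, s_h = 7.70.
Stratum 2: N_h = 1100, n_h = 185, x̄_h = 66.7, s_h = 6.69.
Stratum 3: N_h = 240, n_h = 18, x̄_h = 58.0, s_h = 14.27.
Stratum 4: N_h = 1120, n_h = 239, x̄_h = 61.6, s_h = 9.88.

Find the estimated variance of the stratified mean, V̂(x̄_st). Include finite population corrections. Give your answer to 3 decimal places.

V̂(x̄_st) = Σ W_h² (1 − n_h/N_h) s_h²/n_h, with W_h = N_h/N and N = 2600:
  stratum 1: (140/2600)²·(1 − 16/140)·7.70²/16 = 0.00951622
  stratum 2: (1100/2600)²·(1 − 185/1100)·6.69²/185 = 0.0360203
  stratum 3: (240/2600)²·(1 − 18/240)·14.27²/18 = 0.0891647
  stratum 4: (1120/2600)²·(1 − 239/1120)·9.88²/239 = 0.0596161
V̂(x̄_st) = 0.194317

V̂(x̄_st) ≈ 0.194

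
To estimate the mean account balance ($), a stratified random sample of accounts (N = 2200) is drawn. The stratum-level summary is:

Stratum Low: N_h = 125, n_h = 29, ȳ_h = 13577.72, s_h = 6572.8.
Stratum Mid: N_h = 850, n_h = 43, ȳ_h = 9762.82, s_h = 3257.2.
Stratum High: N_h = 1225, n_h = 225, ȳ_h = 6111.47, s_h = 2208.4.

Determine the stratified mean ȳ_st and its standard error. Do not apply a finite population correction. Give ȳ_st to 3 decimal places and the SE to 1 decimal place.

ȳ_st = Σ W_h ȳ_h = (125·13577.72 + 850·9762.82 + 1225·6111.47)/2200 = 7946.43761
V̂(ȳ_st) = Σ W_h² s_h²/n_h, with W_h = N_h/N and N = 2200:
  stratum Low: (125/2200)²·6572.8²/29 = 4809.25
  stratum Mid: (850/2200)²·3257.2²/43 = 36830.9
  stratum High: (1225/2200)²·2208.4²/225 = 6720.47
V̂(ȳ_st) = 48360.7
SE(ȳ_st) = √48360.7 = 219.911

ȳ_st ≈ 7946.438, SE ≈ 219.9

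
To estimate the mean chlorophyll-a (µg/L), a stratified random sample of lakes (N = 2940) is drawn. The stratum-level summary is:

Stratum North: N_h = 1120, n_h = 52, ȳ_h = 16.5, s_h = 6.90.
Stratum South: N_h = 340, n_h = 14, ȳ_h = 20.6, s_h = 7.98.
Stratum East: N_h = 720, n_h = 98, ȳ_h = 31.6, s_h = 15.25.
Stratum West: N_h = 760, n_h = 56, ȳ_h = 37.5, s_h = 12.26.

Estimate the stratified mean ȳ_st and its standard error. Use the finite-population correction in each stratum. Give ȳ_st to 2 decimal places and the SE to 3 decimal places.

ȳ_st ≈ 26.10, SE ≈ 0.689

ȳ_st = Σ W_h ȳ_h = (1120·16.5 + 340·20.6 + 720·31.6 + 760·37.5)/2940 = 26.10068
V̂(ȳ_st) = Σ W_h² (1 − n_h/N_h) s_h²/n_h, with W_h = N_h/N and N = 2940:
  stratum North: (1120/2940)²·(1 − 52/1120)·6.90²/52 = 0.126704
  stratum South: (340/2940)²·(1 − 14/340)·7.98²/14 = 0.0583283
  stratum East: (720/2940)²·(1 − 98/720)·15.25²/98 = 0.122954
  stratum West: (760/2940)²·(1 − 56/760)·12.26²/56 = 0.166144
V̂(ȳ_st) = 0.47413
SE(ȳ_st) = √0.47413 = 0.688571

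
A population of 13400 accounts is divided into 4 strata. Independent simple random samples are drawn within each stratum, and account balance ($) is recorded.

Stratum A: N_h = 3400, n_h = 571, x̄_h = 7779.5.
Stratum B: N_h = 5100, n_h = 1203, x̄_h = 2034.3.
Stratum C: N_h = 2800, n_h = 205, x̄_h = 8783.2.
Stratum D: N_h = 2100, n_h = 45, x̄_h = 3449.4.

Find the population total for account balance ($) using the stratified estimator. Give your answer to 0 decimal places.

τ̂_st ≈ 68661930

τ̂_st = Σ N_h x̄_h = 3400·7779.5 + 5100·2034.3 + 2800·8783.2 + 2100·3449.4 = 68661930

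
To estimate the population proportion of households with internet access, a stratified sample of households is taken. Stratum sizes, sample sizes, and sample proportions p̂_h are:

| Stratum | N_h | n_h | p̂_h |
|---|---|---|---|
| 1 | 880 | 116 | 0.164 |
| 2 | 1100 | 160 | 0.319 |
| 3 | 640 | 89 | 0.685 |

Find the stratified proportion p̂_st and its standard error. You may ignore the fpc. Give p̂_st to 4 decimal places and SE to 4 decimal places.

N = 2620; stratum weights W_h = N_h/N.
p̂_st = Σ W_h p̂_h = (880·0.164 + 1100·0.319 + 640·0.685)/2620 = 0.35634
V̂(p̂_st) = Σ W_h² p̂_h(1−p̂_h)/(n_h−1):
  stratum 1: (880/2620)²·0.164·0.836/115 = 0.000134498
  stratum 2: (1100/2620)²·0.319·0.681/159 = 0.000240837
  stratum 3: (640/2620)²·0.685·0.315/88 = 0.000146311
V̂(p̂_st) = 0.000521646; SE = √V̂ = 0.0228396

p̂_st ≈ 0.3563, SE ≈ 0.0228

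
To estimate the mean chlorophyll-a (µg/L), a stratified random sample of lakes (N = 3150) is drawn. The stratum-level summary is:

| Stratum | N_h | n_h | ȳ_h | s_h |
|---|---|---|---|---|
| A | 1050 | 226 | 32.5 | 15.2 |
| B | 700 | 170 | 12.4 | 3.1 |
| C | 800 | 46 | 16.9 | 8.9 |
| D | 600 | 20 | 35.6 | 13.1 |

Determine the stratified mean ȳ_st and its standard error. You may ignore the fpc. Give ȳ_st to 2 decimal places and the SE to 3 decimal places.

ȳ_st = Σ W_h ȳ_h = (1050·32.5 + 700·12.4 + 800·16.9 + 600·35.6)/3150 = 24.66190
V̂(ȳ_st) = Σ W_h² s_h²/n_h, with W_h = N_h/N and N = 3150:
  stratum A: (1050/3150)²·15.2²/226 = 0.113589
  stratum B: (700/3150)²·3.1²/170 = 0.00279158
  stratum C: (800/3150)²·8.9²/46 = 0.111066
  stratum D: (600/3150)²·13.1²/20 = 0.311311
V̂(ȳ_st) = 0.538757
SE(ȳ_st) = √0.538757 = 0.734001

ȳ_st ≈ 24.66, SE ≈ 0.734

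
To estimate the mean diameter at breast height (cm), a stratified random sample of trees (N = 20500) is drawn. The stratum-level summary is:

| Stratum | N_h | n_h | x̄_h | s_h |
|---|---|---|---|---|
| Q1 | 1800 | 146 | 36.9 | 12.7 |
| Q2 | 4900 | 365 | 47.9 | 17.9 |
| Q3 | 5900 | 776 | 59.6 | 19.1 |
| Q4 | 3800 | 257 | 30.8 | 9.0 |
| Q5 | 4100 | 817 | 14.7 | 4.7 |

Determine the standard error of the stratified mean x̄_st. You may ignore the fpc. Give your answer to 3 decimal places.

SE(x̄_st) ≈ 0.331

V̂(x̄_st) = Σ W_h² s_h²/n_h, with W_h = N_h/N and N = 20500:
  stratum Q1: (1800/20500)²·12.7²/146 = 0.0085171
  stratum Q2: (4900/20500)²·17.9²/365 = 0.0501531
  stratum Q3: (5900/20500)²·19.1²/776 = 0.0389405
  stratum Q4: (3800/20500)²·9.0²/257 = 0.0108296
  stratum Q5: (4100/20500)²·4.7²/817 = 0.00108152
V̂(x̄_st) = 0.109522
SE(x̄_st) = √0.109522 = 0.330941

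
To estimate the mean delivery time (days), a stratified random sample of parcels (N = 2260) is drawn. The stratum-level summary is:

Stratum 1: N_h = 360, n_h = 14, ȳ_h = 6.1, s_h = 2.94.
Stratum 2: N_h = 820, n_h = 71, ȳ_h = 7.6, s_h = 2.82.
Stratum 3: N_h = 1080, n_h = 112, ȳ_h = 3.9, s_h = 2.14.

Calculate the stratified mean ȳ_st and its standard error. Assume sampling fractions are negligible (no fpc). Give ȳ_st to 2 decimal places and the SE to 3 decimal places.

ȳ_st = Σ W_h ȳ_h = (360·6.1 + 820·7.6 + 1080·3.9)/2260 = 5.59292
V̂(ȳ_st) = Σ W_h² s_h²/n_h, with W_h = N_h/N and N = 2260:
  stratum 1: (360/2260)²·2.94²/14 = 0.0156659
  stratum 2: (820/2260)²·2.82²/71 = 0.0147452
  stratum 3: (1080/2260)²·2.14²/112 = 0.00933771
V̂(ȳ_st) = 0.0397488
SE(ȳ_st) = √0.0397488 = 0.199371

ȳ_st ≈ 5.59, SE ≈ 0.199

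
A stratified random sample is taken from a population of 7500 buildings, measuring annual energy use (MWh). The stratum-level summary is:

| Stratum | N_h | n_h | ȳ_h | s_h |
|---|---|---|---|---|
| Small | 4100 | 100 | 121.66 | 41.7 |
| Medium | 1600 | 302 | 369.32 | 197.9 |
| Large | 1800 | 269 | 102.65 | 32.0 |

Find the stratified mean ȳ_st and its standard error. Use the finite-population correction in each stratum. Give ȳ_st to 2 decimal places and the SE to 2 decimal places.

ȳ_st = Σ W_h ȳ_h = (4100·121.66 + 1600·369.32 + 1800·102.65)/7500 = 169.93173
V̂(ȳ_st) = Σ W_h² (1 − n_h/N_h) s_h²/n_h, with W_h = N_h/N and N = 7500:
  stratum Small: (4100/7500)²·(1 − 100/4100)·41.7²/100 = 5.06983
  stratum Medium: (1600/7500)²·(1 − 302/1600)·197.9²/302 = 4.78803
  stratum Large: (1800/7500)²·(1 − 269/1800)·32.0²/269 = 0.186497
V̂(ȳ_st) = 10.0444
SE(ȳ_st) = √10.0444 = 3.16928

ȳ_st ≈ 169.93, SE ≈ 3.17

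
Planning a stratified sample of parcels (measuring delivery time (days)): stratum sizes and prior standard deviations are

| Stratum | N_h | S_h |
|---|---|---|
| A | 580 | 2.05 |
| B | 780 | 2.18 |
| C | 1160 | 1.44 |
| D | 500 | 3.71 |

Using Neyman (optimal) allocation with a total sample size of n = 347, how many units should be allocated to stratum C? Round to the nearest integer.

90

Neyman allocation: n_h = n · N_h S_h / Σ N_i S_i, with n = 347.
  stratum A: N_h·S_h = 580·2.05 = 1189.00
  stratum B: N_h·S_h = 780·2.18 = 1700.40
  stratum C: N_h·S_h = 1160·1.44 = 1670.40
  stratum D: N_h·S_h = 500·3.71 = 1855.00
Σ N_h S_h = 6414.80
n for stratum C = 347·1670.40/6414.80 = 90.358 → 90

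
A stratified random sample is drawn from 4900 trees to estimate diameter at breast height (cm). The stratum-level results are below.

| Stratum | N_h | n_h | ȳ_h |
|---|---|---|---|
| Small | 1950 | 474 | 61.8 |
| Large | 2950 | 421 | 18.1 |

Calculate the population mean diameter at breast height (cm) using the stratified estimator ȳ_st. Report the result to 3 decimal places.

ȳ_st ≈ 35.491

N = Σ N_h = 4900. Stratum weights W_h = N_h/N.
ȳ_st = (1950·61.8 + 2950·18.1) / 4900 = 35.49082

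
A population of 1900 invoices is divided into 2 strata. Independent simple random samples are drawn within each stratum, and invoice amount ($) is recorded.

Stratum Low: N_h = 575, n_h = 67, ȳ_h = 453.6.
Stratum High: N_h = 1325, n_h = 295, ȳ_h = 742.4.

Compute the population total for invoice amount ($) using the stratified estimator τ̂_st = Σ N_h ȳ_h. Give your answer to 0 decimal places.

τ̂_st ≈ 1244500

τ̂_st = Σ N_h ȳ_h = 575·453.6 + 1325·742.4 = 1244500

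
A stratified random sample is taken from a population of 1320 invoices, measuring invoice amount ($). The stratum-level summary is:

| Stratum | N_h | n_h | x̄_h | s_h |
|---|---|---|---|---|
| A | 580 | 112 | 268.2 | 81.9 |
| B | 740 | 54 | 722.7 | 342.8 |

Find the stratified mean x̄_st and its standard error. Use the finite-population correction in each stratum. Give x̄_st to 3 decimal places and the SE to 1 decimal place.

x̄_st = Σ W_h x̄_h = (580·268.2 + 740·722.7)/1320 = 522.99545
V̂(x̄_st) = Σ W_h² (1 − n_h/N_h) s_h²/n_h, with W_h = N_h/N and N = 1320:
  stratum A: (580/1320)²·(1 − 112/580)·81.9²/112 = 9.32987
  stratum B: (740/1320)²·(1 − 54/740)·342.8²/54 = 634.01
V̂(x̄_st) = 643.339
SE(x̄_st) = √643.339 = 25.3641

x̄_st ≈ 522.995, SE ≈ 25.4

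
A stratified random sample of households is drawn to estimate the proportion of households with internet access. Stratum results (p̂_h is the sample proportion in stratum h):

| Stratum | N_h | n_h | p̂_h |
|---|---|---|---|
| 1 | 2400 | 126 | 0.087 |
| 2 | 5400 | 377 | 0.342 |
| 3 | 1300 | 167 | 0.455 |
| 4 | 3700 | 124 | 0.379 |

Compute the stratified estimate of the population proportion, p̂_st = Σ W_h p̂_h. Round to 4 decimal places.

p̂_st ≈ 0.3164

N = 12800; stratum weights W_h = N_h/N.
p̂_st = Σ W_h p̂_h = (2400·0.087 + 5400·0.342 + 1300·0.455 + 3700·0.379)/12800 = 0.31636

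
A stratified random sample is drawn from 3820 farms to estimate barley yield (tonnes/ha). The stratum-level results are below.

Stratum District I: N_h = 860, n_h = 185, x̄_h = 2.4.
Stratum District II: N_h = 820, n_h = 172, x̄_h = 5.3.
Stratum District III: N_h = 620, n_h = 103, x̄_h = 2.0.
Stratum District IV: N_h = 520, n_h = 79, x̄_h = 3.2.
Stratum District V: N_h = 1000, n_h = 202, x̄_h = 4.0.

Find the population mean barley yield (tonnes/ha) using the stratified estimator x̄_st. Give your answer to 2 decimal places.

N = Σ N_h = 3820. Stratum weights W_h = N_h/N.
x̄_st = (860·2.4 + 820·5.3 + 620·2.0 + 520·3.2 + 1000·4.0) / 3820 = 3.4853

x̄_st ≈ 3.49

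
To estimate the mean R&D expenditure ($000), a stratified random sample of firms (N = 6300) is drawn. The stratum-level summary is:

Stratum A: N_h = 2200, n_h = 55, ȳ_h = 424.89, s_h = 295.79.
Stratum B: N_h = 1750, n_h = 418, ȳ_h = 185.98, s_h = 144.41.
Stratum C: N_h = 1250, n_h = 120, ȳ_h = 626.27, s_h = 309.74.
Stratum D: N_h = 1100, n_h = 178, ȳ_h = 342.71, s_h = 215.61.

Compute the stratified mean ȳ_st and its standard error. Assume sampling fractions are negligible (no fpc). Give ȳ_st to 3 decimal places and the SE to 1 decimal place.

ȳ_st ≈ 384.134, SE ≈ 15.4

ȳ_st = Σ W_h ȳ_h = (2200·424.89 + 1750·185.98 + 1250·626.27 + 1100·342.71)/6300 = 384.13357
V̂(ȳ_st) = Σ W_h² s_h²/n_h, with W_h = N_h/N and N = 6300:
  stratum A: (2200/6300)²·295.79²/55 = 193.985
  stratum B: (1750/6300)²·144.41²/418 = 3.84958
  stratum C: (1250/6300)²·309.74²/120 = 31.474
  stratum D: (1100/6300)²·215.61²/178 = 7.962
V̂(ȳ_st) = 237.271
SE(ȳ_st) = √237.271 = 15.4036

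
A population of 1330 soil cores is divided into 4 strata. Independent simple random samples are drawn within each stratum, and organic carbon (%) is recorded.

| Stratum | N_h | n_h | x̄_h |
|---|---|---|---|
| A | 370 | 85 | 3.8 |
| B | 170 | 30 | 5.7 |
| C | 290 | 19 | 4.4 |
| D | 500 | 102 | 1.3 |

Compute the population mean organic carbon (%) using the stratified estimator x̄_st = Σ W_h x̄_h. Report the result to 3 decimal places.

x̄_st ≈ 3.234

N = Σ N_h = 1330. Stratum weights W_h = N_h/N.
x̄_st = (370·3.8 + 170·5.7 + 290·4.4 + 500·1.3) / 1330 = 3.23383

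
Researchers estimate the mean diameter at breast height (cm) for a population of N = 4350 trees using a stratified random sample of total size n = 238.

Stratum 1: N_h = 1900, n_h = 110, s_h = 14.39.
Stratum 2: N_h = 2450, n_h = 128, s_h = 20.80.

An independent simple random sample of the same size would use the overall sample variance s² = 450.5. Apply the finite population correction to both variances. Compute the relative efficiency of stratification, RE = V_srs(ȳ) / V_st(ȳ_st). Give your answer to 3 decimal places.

V̂(ȳ_st) = Σ W_h² (1 − n_h/N_h) s_h²/n_h, with W_h = N_h/N and N = 4350:
  stratum 1: (1900/4350)²·(1 − 110/1900)·14.39²/110 = 0.338343
  stratum 2: (2450/4350)²·(1 − 128/2450)·20.80²/128 = 1.01617
V_st = 1.35451
V_srs = (1 − 238/4350)·450.5/238 = 1.78929
Relative efficiency = V_srs / V_st = 1.78929/1.35451 = 1.3210

RE ≈ 1.321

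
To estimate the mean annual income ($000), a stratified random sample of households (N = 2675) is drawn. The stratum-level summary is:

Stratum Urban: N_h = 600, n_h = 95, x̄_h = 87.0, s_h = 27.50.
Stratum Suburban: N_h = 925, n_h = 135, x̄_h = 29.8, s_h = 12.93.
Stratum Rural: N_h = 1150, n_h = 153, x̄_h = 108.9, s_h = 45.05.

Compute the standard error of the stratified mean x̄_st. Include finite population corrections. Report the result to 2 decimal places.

V̂(x̄_st) = Σ W_h² (1 − n_h/N_h) s_h²/n_h, with W_h = N_h/N and N = 2675:
  stratum Urban: (600/2675)²·(1 − 95/600)·27.50²/95 = 0.337083
  stratum Suburban: (925/2675)²·(1 − 135/925)·12.93²/135 = 0.126469
  stratum Rural: (1150/2675)²·(1 − 153/1150)·45.05²/153 = 2.12541
V̂(x̄_st) = 2.58897
SE(x̄_st) = √2.58897 = 1.60903

SE(x̄_st) ≈ 1.61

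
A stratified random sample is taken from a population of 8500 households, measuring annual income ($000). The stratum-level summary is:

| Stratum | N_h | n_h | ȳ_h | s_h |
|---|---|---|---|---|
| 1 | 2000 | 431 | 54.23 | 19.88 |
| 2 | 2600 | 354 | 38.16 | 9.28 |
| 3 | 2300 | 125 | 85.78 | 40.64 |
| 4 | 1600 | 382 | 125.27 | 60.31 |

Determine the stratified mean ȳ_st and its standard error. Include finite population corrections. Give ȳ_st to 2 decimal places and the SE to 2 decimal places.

ȳ_st = Σ W_h ȳ_h = (2000·54.23 + 2600·38.16 + 2300·85.78 + 1600·125.27)/8500 = 71.22376
V̂(ȳ_st) = Σ W_h² (1 − n_h/N_h) s_h²/n_h, with W_h = N_h/N and N = 8500:
  stratum 1: (2000/8500)²·(1 − 431/2000)·19.88²/431 = 0.0398264
  stratum 2: (2600/8500)²·(1 − 354/2600)·9.28²/354 = 0.0196625
  stratum 3: (2300/8500)²·(1 − 125/2300)·40.64²/125 = 0.914843
  stratum 4: (1600/8500)²·(1 − 382/1600)·60.31²/382 = 0.256829
V̂(ȳ_st) = 1.23116
SE(ȳ_st) = √1.23116 = 1.10958

ȳ_st ≈ 71.22, SE ≈ 1.11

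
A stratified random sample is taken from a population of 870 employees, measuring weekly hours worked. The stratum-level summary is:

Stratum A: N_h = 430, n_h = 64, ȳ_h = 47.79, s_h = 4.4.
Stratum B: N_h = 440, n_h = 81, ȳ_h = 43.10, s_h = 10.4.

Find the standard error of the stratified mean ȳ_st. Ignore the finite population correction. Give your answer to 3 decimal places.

SE(ȳ_st) ≈ 0.645

V̂(ȳ_st) = Σ W_h² s_h²/n_h, with W_h = N_h/N and N = 870:
  stratum A: (430/870)²·4.4²/64 = 0.0738965
  stratum B: (440/870)²·10.4²/81 = 0.341545
V̂(ȳ_st) = 0.415442
SE(ȳ_st) = √0.415442 = 0.644548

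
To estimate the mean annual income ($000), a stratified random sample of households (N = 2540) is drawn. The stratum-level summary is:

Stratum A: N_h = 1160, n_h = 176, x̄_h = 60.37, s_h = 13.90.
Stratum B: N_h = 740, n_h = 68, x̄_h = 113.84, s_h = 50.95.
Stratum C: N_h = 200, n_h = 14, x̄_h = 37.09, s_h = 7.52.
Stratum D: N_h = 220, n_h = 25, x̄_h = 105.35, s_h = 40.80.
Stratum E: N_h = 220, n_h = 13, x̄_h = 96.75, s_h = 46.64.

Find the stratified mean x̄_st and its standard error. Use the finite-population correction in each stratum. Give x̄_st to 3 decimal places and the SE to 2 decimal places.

x̄_st = Σ W_h x̄_h = (1160·60.37 + 740·113.84 + 200·37.09 + 220·105.35 + 220·96.75)/2540 = 81.16173
V̂(x̄_st) = Σ W_h² (1 − n_h/N_h) s_h²/n_h, with W_h = N_h/N and N = 2540:
  stratum A: (1160/2540)²·(1 − 176/1160)·13.90²/176 = 0.194224
  stratum B: (740/2540)²·(1 − 68/740)·50.95²/68 = 2.94248
  stratum C: (200/2540)²·(1 − 14/200)·7.52²/14 = 0.0232907
  stratum D: (220/2540)²·(1 − 25/220)·40.80²/25 = 0.442762
  stratum E: (220/2540)²·(1 − 13/220)·46.64²/13 = 1.18113
V̂(x̄_st) = 4.78389
SE(x̄_st) = √4.78389 = 2.18721

x̄_st ≈ 81.162, SE ≈ 2.19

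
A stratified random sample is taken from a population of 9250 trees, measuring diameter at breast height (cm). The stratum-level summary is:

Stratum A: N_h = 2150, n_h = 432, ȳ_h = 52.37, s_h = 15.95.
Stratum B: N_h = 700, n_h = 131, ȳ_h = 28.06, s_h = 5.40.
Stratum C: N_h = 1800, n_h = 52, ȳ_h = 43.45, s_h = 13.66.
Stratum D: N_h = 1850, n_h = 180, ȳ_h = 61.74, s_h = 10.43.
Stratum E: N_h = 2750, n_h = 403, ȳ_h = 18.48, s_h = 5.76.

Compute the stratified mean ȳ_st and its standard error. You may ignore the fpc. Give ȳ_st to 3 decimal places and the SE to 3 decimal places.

ȳ_st ≈ 40.593, SE ≈ 0.448

ȳ_st = Σ W_h ȳ_h = (2150·52.37 + 700·28.06 + 1800·43.45 + 1850·61.74 + 2750·18.48)/9250 = 40.59314
V̂(ȳ_st) = Σ W_h² s_h²/n_h, with W_h = N_h/N and N = 9250:
  stratum A: (2150/9250)²·15.95²/432 = 0.0318149
  stratum B: (700/9250)²·5.40²/131 = 0.00127476
  stratum C: (1800/9250)²·13.66²/52 = 0.135881
  stratum D: (1850/9250)²·10.43²/180 = 0.0241744
  stratum E: (2750/9250)²·5.76²/403 = 0.00727649
V̂(ȳ_st) = 0.200422
SE(ȳ_st) = √0.200422 = 0.447685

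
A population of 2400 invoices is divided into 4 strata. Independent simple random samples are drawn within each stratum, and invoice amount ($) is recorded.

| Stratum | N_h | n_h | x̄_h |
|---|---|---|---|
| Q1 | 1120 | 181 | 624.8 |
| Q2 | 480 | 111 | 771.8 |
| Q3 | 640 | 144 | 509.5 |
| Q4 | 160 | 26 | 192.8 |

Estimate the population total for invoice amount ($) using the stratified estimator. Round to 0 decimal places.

τ̂_st = Σ N_h x̄_h = 1120·624.8 + 480·771.8 + 640·509.5 + 160·192.8 = 1427168

τ̂_st ≈ 1427168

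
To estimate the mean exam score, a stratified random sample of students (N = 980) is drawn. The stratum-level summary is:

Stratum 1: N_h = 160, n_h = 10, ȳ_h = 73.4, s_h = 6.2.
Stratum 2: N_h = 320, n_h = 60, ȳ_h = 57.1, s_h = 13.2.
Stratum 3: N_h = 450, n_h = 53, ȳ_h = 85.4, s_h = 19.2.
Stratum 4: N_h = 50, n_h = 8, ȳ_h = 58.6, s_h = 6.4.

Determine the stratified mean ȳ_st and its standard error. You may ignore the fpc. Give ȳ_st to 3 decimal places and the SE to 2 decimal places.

ȳ_st = Σ W_h ȳ_h = (160·73.4 + 320·57.1 + 450·85.4 + 50·58.6)/980 = 72.83265
V̂(ȳ_st) = Σ W_h² s_h²/n_h, with W_h = N_h/N and N = 980:
  stratum 1: (160/980)²·6.2²/10 = 0.102464
  stratum 2: (320/980)²·13.2²/60 = 0.309631
  stratum 3: (450/980)²·19.2²/53 = 1.46656
  stratum 4: (50/980)²·6.4²/8 = 0.0133278
V̂(ȳ_st) = 1.89198
SE(ȳ_st) = √1.89198 = 1.37549

ȳ_st ≈ 72.833, SE ≈ 1.38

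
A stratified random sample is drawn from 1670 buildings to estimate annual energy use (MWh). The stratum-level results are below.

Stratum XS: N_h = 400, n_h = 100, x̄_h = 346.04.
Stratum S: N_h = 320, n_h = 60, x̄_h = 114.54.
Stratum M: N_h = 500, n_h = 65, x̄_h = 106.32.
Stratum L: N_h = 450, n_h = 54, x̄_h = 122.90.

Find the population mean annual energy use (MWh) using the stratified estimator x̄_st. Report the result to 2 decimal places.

x̄_st ≈ 169.78

N = Σ N_h = 1670. Stratum weights W_h = N_h/N.
x̄_st = (400·346.04 + 320·114.54 + 500·106.32 + 450·122.90) / 1670 = 169.7807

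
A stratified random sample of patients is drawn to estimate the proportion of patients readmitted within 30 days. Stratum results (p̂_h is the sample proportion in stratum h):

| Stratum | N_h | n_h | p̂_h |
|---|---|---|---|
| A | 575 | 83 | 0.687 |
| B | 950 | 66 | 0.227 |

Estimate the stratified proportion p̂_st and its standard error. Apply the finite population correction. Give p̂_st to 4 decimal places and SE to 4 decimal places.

p̂_st ≈ 0.4004, SE ≈ 0.0360

N = 1525; stratum weights W_h = N_h/N.
p̂_st = Σ W_h p̂_h = (575·0.687 + 950·0.227)/1525 = 0.40044
V̂(p̂_st) = Σ W_h² (1 − n_h/N_h) p̂_h(1−p̂_h)/(n_h−1):
  stratum A: (575/1525)²·(1 − 83/575)·0.687·0.313/82 = 0.000318993
  stratum B: (950/1525)²·(1 − 66/950)·0.227·0.773/65 = 0.000974828
V̂(p̂_st) = 0.00129382; SE = √V̂ = 0.0359697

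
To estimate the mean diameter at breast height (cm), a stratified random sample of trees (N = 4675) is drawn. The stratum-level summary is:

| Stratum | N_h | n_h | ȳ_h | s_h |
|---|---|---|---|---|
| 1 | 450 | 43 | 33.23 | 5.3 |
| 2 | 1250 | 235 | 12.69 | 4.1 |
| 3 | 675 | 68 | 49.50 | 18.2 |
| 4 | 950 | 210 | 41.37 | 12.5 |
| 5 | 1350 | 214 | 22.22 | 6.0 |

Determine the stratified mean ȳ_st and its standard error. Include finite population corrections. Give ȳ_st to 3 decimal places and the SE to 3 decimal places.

ȳ_st ≈ 28.562, SE ≈ 0.370

ȳ_st = Σ W_h ȳ_h = (450·33.23 + 1250·12.69 + 675·49.50 + 950·41.37 + 1350·22.22)/4675 = 28.56193
V̂(ȳ_st) = Σ W_h² (1 − n_h/N_h) s_h²/n_h, with W_h = N_h/N and N = 4675:
  stratum 1: (450/4675)²·(1 − 43/450)·5.3²/43 = 0.00547428
  stratum 2: (1250/4675)²·(1 − 235/1250)·4.1²/235 = 0.00415253
  stratum 3: (675/4675)²·(1 − 68/675)·18.2²/68 = 0.0913194
  stratum 4: (950/4675)²·(1 − 210/950)·12.5²/210 = 0.0239328
  stratum 5: (1350/4675)²·(1 − 214/1350)·6.0²/214 = 0.0118042
V̂(ȳ_st) = 0.136683
SE(ȳ_st) = √0.136683 = 0.369707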